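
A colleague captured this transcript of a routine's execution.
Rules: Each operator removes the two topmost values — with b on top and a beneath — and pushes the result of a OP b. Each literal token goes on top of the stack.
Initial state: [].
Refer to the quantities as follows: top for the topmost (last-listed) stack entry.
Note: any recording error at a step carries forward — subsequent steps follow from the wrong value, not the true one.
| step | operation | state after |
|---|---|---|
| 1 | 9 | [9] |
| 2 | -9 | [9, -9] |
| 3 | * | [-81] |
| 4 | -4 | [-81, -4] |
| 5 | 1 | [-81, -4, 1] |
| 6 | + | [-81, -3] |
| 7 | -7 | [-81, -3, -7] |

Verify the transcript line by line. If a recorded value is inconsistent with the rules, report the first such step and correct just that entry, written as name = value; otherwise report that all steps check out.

no error

Step 1: push 9: top = 9 — verified.
Step 2: push -9: top = -9 — in agreement.
Step 3: 9 * -9 = -81 — exactly as logged.
Step 4: push -4: top = -4 — verified.
Step 5: push 1: top = 1 — same as recorded.
Step 6: -4 + 1 = -3 — in agreement.
Step 7: push -7: top = -7 — checks out.
All steps check out; nothing to correct.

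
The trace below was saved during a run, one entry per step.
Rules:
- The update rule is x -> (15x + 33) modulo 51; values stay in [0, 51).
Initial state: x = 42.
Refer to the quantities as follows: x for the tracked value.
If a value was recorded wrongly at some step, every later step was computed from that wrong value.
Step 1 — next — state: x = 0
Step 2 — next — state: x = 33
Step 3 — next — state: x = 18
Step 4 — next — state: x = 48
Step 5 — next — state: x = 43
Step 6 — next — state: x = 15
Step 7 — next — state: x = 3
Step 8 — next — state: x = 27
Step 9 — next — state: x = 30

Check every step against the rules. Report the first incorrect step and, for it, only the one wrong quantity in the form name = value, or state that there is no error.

step 5, x = 39

Recomputing the run from the initial state:
step 1: x = 0
step 2: x = 33
step 3: x = 18
step 4: x = 48
step 5: x = 39
step 6: x = 6
step 7: x = 21
step 8: x = 42
step 9: x = 0
The first disagreement with the trace is at step 5, where the value should be x = 39.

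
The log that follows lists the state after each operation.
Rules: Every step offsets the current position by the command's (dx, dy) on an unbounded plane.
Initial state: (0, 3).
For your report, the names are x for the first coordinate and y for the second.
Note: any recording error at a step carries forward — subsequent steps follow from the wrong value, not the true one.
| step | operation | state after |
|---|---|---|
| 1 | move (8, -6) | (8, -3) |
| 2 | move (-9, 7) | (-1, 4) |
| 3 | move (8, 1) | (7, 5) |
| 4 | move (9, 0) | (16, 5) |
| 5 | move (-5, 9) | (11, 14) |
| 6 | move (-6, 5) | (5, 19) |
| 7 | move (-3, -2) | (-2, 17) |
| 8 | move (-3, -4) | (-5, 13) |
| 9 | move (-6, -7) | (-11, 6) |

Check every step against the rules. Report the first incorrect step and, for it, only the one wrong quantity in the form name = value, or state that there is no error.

1. x = 0 + (8) = 8, y = 3 + (-6) = -3 (verified)
2. x = 8 + (-9) = -1, y = -3 + (7) = 4 (matches)
3. x = -1 + (8) = 7, y = 4 + (1) = 5 (exactly as logged)
4. x = 7 + (9) = 16, y = 5 + (0) = 5 (exactly as logged)
5. x = 16 + (-5) = 11, y = 5 + (9) = 14 (no discrepancy)
6. x = 11 + (-6) = 5, y = 14 + (5) = 19 (no discrepancy)
7. x = 5 + (-3) = 2, y = 19 + (-2) = 17 (the log disagrees here)
So the first discrepancy is step 7, where the right value is x = 2.

step 7, x = 2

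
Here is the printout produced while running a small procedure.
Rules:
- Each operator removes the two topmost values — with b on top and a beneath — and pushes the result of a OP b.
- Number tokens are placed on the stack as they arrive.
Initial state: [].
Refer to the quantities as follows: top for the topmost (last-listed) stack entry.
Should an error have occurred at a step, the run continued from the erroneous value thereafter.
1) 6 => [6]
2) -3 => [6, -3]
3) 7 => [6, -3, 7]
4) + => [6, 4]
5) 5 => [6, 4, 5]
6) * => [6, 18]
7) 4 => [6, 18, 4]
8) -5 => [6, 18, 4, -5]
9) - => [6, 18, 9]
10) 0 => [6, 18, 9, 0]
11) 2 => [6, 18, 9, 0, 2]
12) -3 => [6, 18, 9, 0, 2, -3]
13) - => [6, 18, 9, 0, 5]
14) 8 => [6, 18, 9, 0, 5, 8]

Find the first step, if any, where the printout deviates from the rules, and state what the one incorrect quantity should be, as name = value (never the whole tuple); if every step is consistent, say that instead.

1. push 6: top = 6 (checks out)
2. push -3: top = -3 (same as recorded)
3. push 7: top = 7 (in agreement)
4. -3 + 7 = 4 (confirmed correct)
5. push 5: top = 5 (consistent with the printout)
6. 4 * 5 = 20 (the recorded entry deviates here)
That makes step 6 the first incorrect line — top = 20 is what it should show.

step 6, top = 20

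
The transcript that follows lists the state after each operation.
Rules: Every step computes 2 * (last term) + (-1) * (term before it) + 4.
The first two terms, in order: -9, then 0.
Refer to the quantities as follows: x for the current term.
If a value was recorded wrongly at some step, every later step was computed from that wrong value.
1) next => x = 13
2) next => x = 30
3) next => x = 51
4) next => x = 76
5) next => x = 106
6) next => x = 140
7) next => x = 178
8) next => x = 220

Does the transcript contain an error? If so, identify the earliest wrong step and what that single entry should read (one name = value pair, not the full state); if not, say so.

1. x = 2*(0) + (-1)*(-9) + (4) = 13 (exactly as logged)
2. x = 2*(13) + (-1)*(0) + (4) = 30 (verified)
3. x = 2*(30) + (-1)*(13) + (4) = 51 (consistent with the transcript)
4. x = 2*(51) + (-1)*(30) + (4) = 76 (agrees with the transcript)
5. x = 2*(76) + (-1)*(51) + (4) = 105 (this is not what the transcript shows)
The earliest wrong entry is at step 5: it should read x = 105.

step 5, x = 105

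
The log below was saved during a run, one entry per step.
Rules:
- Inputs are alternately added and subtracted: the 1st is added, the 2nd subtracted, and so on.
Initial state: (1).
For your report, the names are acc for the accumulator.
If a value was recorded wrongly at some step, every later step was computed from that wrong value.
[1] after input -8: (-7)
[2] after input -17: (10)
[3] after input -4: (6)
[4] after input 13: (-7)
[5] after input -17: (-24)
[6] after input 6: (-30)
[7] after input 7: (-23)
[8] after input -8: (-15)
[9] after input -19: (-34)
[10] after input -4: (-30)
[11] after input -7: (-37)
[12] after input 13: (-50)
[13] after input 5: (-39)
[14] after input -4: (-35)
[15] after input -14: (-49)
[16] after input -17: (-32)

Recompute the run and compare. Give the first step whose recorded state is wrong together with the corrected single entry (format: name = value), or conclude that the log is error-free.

Recomputing the run from the initial state:
step 1: acc = -7
step 2: acc = 10
step 3: acc = 6
step 4: acc = -7
step 5: acc = -24
step 6: acc = -30
step 7: acc = -23
step 8: acc = -15
step 9: acc = -34
step 10: acc = -30
step 11: acc = -37
step 12: acc = -50
step 13: acc = -45
step 14: acc = -41
step 15: acc = -55
step 16: acc = -38
The first disagreement with the log is at step 13, where the value should be acc = -45.

step 13, acc = -45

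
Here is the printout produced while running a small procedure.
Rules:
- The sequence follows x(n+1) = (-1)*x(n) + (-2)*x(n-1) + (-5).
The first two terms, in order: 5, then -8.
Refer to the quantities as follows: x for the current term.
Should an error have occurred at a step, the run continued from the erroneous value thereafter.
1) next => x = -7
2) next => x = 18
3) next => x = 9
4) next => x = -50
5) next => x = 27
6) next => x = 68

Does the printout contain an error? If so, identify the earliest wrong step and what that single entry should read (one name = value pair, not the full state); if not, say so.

Recomputing the run from the initial state:
step 1: x = -7
step 2: x = 18
step 3: x = -9
step 4: x = -32
step 5: x = 45
step 6: x = 14
The first disagreement with the printout is at step 3, where the value should be x = -9.

step 3, x = -9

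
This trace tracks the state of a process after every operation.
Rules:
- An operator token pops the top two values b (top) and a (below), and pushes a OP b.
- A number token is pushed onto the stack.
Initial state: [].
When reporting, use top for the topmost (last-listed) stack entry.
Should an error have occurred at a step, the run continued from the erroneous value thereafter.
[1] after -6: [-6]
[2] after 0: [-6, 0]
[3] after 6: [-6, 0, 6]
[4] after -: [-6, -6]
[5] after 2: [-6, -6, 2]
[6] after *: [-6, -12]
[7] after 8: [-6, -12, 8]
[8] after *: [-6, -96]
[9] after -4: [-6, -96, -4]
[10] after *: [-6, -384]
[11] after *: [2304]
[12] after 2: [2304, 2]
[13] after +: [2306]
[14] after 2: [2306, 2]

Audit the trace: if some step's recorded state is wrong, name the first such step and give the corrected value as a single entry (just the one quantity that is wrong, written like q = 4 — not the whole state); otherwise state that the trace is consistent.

step 10, top = 384

step 1: push -6: top = -6 -> same as recorded
step 2: push 0: top = 0 -> consistent with the trace
step 3: push 6: top = 6 -> verified
step 4: 0 - 6 = -6 -> verified
step 5: push 2: top = 2 -> consistent with the trace
step 6: -6 * 2 = -12 -> exactly as logged
step 7: push 8: top = 8 -> agrees with the trace
step 8: -12 * 8 = -96 -> in agreement
step 9: push -4: top = -4 -> verified
step 10: -96 * -4 = 384 -> the trace has a different value
The earliest wrong entry is at step 10: it should read top = 384.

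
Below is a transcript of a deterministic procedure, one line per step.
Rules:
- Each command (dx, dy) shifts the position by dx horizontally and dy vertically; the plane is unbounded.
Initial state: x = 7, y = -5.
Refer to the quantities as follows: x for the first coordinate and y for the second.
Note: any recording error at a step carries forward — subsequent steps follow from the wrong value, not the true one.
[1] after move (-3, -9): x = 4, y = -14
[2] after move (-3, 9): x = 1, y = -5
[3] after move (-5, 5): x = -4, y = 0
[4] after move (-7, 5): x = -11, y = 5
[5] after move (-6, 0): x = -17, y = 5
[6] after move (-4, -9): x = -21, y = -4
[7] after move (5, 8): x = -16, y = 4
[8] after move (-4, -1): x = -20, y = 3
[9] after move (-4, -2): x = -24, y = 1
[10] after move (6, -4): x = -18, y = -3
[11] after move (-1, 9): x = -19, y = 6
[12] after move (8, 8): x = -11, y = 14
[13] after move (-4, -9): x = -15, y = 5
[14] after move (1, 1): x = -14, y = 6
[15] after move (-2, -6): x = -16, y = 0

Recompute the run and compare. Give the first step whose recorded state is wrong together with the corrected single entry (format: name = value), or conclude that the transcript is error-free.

1. x = 7 + (-3) = 4, y = -5 + (-9) = -14 (checks out)
2. x = 4 + (-3) = 1, y = -14 + (9) = -5 (agrees with the transcript)
3. x = 1 + (-5) = -4, y = -5 + (5) = 0 (agrees with the transcript)
4. x = -4 + (-7) = -11, y = 0 + (5) = 5 (exactly as logged)
5. x = -11 + (-6) = -17, y = 5 + (0) = 5 (checks out)
6. x = -17 + (-4) = -21, y = 5 + (-9) = -4 (no discrepancy)
7. x = -21 + (5) = -16, y = -4 + (8) = 4 (matches)
8. x = -16 + (-4) = -20, y = 4 + (-1) = 3 (verified)
9. x = -20 + (-4) = -24, y = 3 + (-2) = 1 (same as recorded)
10. x = -24 + (6) = -18, y = 1 + (-4) = -3 (same as recorded)
11. x = -18 + (-1) = -19, y = -3 + (9) = 6 (agrees with the transcript)
12. x = -19 + (8) = -11, y = 6 + (8) = 14 (same as recorded)
13. x = -11 + (-4) = -15, y = 14 + (-9) = 5 (agrees with the transcript)
14. x = -15 + (1) = -14, y = 5 + (1) = 6 (verified)
15. x = -14 + (-2) = -16, y = 6 + (-6) = 0 (checks out)
The whole run recomputes cleanly — no discrepancies.

no error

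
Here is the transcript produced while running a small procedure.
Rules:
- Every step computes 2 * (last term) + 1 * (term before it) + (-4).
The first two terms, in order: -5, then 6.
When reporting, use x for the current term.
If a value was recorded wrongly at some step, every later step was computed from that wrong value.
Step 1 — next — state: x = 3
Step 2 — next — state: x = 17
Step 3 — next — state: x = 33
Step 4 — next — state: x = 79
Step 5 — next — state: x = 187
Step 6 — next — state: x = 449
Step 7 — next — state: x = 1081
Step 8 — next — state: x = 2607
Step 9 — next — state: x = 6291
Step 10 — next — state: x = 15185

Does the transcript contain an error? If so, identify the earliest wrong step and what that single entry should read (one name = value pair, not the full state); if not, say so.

1. x = 2*(6) + (1)*(-5) + (-4) = 3 (no discrepancy)
2. x = 2*(3) + (1)*(6) + (-4) = 8 (not what was recorded)
The audit stops at step 2: the recorded entry is wrong and should be x = 8.

step 2, x = 8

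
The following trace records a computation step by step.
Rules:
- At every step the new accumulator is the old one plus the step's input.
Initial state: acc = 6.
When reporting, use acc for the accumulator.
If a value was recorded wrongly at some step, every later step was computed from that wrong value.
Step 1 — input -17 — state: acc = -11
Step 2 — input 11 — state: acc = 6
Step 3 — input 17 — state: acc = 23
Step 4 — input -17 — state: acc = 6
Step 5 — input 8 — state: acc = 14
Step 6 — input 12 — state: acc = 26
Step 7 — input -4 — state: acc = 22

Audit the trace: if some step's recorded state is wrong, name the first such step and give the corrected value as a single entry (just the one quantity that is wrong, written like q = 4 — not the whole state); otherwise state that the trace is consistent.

1. acc = 6 + -17 = -11 (exactly as logged)
2. acc = -11 + 11 = 0 (the recorded entry deviates here)
So the first discrepancy is step 2, where the right value is acc = 0.

step 2, acc = 0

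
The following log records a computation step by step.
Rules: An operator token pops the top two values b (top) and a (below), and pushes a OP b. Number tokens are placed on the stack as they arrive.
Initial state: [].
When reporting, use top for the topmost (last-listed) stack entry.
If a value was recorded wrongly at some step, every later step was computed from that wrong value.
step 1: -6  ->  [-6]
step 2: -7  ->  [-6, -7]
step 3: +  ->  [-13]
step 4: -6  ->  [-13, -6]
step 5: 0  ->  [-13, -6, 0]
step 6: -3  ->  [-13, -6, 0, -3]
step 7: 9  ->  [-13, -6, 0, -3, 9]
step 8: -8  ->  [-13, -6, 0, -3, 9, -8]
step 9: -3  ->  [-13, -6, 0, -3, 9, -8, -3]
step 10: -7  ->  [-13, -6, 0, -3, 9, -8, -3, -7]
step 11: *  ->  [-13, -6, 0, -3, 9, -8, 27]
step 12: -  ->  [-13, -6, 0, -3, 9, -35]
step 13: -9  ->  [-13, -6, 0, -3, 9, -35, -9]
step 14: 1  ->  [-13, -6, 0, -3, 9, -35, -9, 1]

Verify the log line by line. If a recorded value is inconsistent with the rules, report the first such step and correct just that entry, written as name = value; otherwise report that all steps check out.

step 11, top = 21

Recomputing the run from the initial state:
step 1: [-6]
step 2: [-6, -7]
step 3: [-13]
step 4: [-13, -6]
step 5: [-13, -6, 0]
step 6: [-13, -6, 0, -3]
step 7: [-13, -6, 0, -3, 9]
step 8: [-13, -6, 0, -3, 9, -8]
step 9: [-13, -6, 0, -3, 9, -8, -3]
step 10: [-13, -6, 0, -3, 9, -8, -3, -7]
step 11: [-13, -6, 0, -3, 9, -8, 21]
step 12: [-13, -6, 0, -3, 9, -29]
step 13: [-13, -6, 0, -3, 9, -29, -9]
step 14: [-13, -6, 0, -3, 9, -29, -9, 1]
The first disagreement with the log is at step 11, where the value should be top = 21.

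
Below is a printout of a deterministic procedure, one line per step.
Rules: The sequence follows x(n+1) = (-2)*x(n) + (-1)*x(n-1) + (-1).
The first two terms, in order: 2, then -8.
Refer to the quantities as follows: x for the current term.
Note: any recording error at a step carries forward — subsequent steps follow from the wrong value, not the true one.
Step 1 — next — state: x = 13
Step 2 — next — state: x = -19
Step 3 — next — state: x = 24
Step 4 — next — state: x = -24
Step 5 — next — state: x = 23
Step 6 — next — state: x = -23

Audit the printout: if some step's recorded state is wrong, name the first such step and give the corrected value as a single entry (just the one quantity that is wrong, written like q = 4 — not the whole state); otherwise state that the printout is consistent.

Step 1: x = -2*(-8) + (-1)*(2) + (-1) = 13 — confirmed correct.
Step 2: x = -2*(13) + (-1)*(-8) + (-1) = -19 — agrees with the printout.
Step 3: x = -2*(-19) + (-1)*(13) + (-1) = 24 — confirmed correct.
Step 4: x = -2*(24) + (-1)*(-19) + (-1) = -30 — the printout has a different value.
Conclusion: step 4 carries the first error; the entry should be x = -30.

step 4, x = -30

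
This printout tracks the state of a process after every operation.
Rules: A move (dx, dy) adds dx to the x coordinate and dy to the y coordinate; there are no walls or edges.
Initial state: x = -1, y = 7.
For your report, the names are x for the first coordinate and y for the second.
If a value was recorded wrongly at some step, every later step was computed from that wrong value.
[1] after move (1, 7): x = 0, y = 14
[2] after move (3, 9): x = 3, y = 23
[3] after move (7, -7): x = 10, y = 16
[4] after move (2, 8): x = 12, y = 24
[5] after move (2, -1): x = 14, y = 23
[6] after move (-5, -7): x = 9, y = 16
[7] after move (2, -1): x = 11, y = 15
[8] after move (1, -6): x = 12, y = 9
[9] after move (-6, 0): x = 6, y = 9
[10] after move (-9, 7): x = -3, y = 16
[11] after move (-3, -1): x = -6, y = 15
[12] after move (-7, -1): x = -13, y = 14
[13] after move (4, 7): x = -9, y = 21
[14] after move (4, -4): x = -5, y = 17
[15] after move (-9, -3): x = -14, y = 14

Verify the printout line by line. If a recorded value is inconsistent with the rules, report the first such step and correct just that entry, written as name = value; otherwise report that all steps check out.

no error

1. x = -1 + (1) = 0, y = 7 + (7) = 14 (exactly as logged)
2. x = 0 + (3) = 3, y = 14 + (9) = 23 (confirmed correct)
3. x = 3 + (7) = 10, y = 23 + (-7) = 16 (no discrepancy)
4. x = 10 + (2) = 12, y = 16 + (8) = 24 (no discrepancy)
5. x = 12 + (2) = 14, y = 24 + (-1) = 23 (consistent with the printout)
6. x = 14 + (-5) = 9, y = 23 + (-7) = 16 (consistent with the printout)
7. x = 9 + (2) = 11, y = 16 + (-1) = 15 (agrees with the printout)
8. x = 11 + (1) = 12, y = 15 + (-6) = 9 (in agreement)
9. x = 12 + (-6) = 6, y = 9 + (0) = 9 (matches)
10. x = 6 + (-9) = -3, y = 9 + (7) = 16 (exactly as logged)
11. x = -3 + (-3) = -6, y = 16 + (-1) = 15 (checks out)
12. x = -6 + (-7) = -13, y = 15 + (-1) = 14 (exactly as logged)
13. x = -13 + (4) = -9, y = 14 + (7) = 21 (no discrepancy)
14. x = -9 + (4) = -5, y = 21 + (-4) = 17 (confirmed correct)
15. x = -5 + (-9) = -14, y = 17 + (-3) = 14 (matches)
The recomputation confirms every line.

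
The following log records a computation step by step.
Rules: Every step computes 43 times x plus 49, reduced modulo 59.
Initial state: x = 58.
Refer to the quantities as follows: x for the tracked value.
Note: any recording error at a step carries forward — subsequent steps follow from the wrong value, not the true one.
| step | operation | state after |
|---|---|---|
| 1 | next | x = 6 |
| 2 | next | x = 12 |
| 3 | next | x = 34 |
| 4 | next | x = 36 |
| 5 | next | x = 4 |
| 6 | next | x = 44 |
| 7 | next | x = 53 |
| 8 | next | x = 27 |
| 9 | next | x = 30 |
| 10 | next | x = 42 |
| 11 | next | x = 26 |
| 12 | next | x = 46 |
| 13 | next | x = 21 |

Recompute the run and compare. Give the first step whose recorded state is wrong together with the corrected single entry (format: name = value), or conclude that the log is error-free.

1. x = (43*58 + 49) mod 59 = 6 (agrees with the log)
2. x = (43*6 + 49) mod 59 = 12 (confirmed correct)
3. x = (43*12 + 49) mod 59 = 34 (checks out)
4. x = (43*34 + 49) mod 59 = 36 (verified)
5. x = (43*36 + 49) mod 59 = 4 (in agreement)
6. x = (43*4 + 49) mod 59 = 44 (in agreement)
7. x = (43*44 + 49) mod 59 = 53 (same as recorded)
8. x = (43*53 + 49) mod 59 = 27 (in agreement)
9. x = (43*27 + 49) mod 59 = 30 (confirmed correct)
10. x = (43*30 + 49) mod 59 = 41 (this is not what the log shows)
That makes step 10 the first incorrect line — x = 41 is what it should show.

step 10, x = 41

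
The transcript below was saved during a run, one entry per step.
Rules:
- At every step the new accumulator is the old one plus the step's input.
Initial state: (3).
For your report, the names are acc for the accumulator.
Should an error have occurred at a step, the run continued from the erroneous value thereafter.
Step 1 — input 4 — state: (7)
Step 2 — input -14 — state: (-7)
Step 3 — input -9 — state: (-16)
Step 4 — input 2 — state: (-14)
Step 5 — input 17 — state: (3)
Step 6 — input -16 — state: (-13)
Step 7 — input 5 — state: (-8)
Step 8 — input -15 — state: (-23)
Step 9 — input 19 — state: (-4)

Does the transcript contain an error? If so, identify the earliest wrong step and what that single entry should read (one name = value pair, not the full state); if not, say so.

1. acc = 3 + 4 = 7 (confirmed correct)
2. acc = 7 + -14 = -7 (verified)
3. acc = -7 + -9 = -16 (consistent with the transcript)
4. acc = -16 + 2 = -14 (verified)
5. acc = -14 + 17 = 3 (agrees with the transcript)
6. acc = 3 + -16 = -13 (confirmed correct)
7. acc = -13 + 5 = -8 (exactly as logged)
8. acc = -8 + -15 = -23 (consistent with the transcript)
9. acc = -23 + 19 = -4 (matches)
Each recorded entry agrees with the recomputation.

no error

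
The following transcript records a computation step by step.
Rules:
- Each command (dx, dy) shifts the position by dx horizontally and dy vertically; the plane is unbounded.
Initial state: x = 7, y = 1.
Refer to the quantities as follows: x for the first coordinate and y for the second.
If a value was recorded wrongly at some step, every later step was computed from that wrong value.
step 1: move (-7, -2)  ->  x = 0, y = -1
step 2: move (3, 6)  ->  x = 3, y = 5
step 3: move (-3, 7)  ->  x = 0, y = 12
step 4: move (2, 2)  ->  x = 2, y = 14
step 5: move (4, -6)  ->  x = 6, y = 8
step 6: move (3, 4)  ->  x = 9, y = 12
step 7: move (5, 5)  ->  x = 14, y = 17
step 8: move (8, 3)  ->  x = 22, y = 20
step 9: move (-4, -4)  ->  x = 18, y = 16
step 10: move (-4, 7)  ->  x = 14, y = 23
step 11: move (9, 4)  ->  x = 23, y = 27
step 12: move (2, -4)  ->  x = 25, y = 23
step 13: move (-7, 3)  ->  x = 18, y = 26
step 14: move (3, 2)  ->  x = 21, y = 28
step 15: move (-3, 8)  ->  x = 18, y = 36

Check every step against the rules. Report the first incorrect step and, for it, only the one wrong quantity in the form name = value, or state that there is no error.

1. x = 7 + (-7) = 0, y = 1 + (-2) = -1 (same as recorded)
2. x = 0 + (3) = 3, y = -1 + (6) = 5 (agrees with the transcript)
3. x = 3 + (-3) = 0, y = 5 + (7) = 12 (in agreement)
4. x = 0 + (2) = 2, y = 12 + (2) = 14 (matches)
5. x = 2 + (4) = 6, y = 14 + (-6) = 8 (agrees with the transcript)
6. x = 6 + (3) = 9, y = 8 + (4) = 12 (consistent with the transcript)
7. x = 9 + (5) = 14, y = 12 + (5) = 17 (same as recorded)
8. x = 14 + (8) = 22, y = 17 + (3) = 20 (confirmed correct)
9. x = 22 + (-4) = 18, y = 20 + (-4) = 16 (agrees with the transcript)
10. x = 18 + (-4) = 14, y = 16 + (7) = 23 (no discrepancy)
11. x = 14 + (9) = 23, y = 23 + (4) = 27 (exactly as logged)
12. x = 23 + (2) = 25, y = 27 + (-4) = 23 (matches)
13. x = 25 + (-7) = 18, y = 23 + (3) = 26 (exactly as logged)
14. x = 18 + (3) = 21, y = 26 + (2) = 28 (same as recorded)
15. x = 21 + (-3) = 18, y = 28 + (8) = 36 (matches)
The recomputation confirms every line.

no error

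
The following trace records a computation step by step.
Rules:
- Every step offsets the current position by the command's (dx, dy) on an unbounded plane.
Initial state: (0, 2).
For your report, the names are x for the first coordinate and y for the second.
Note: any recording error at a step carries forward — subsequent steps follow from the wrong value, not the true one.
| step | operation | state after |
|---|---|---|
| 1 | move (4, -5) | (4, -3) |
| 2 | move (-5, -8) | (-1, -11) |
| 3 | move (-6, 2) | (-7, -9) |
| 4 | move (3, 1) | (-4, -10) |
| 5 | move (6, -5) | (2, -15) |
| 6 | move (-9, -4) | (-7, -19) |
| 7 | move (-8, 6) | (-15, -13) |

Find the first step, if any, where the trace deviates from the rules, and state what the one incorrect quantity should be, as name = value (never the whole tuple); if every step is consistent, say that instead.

step 4, y = -8

Recomputing the run from the initial state:
step 1: x = 4, y = -3
step 2: x = -1, y = -11
step 3: x = -7, y = -9
step 4: x = -4, y = -8
step 5: x = 2, y = -13
step 6: x = -7, y = -17
step 7: x = -15, y = -11
The first disagreement with the trace is at step 4, where the value should be y = -8.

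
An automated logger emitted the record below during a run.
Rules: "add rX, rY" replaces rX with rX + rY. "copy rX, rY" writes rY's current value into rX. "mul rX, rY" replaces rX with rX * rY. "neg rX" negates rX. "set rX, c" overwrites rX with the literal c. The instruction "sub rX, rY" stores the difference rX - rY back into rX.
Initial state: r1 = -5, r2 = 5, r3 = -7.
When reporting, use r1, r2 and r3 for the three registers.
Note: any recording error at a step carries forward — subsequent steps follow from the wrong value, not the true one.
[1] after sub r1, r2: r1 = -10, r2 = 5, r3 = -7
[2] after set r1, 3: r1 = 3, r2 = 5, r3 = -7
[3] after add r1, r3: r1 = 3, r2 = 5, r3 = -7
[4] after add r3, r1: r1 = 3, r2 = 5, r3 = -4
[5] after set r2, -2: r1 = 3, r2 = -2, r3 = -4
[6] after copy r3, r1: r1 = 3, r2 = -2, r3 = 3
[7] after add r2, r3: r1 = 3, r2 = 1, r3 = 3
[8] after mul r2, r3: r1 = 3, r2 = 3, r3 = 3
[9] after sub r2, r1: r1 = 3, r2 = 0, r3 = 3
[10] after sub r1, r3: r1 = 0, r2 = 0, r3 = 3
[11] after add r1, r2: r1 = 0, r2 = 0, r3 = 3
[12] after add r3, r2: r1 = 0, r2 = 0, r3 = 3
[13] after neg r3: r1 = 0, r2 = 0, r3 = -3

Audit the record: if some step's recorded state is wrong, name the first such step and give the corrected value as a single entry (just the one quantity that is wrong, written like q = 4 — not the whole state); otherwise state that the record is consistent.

Step 1: r1 = -5 - 5 = -10 — same as recorded.
Step 2: r1 = 3 — exactly as logged.
Step 3: r1 = 3 + -7 = -4 — this is not what the record shows.
That makes step 3 the first incorrect line — r1 = -4 is what it should show.

step 3, r1 = -4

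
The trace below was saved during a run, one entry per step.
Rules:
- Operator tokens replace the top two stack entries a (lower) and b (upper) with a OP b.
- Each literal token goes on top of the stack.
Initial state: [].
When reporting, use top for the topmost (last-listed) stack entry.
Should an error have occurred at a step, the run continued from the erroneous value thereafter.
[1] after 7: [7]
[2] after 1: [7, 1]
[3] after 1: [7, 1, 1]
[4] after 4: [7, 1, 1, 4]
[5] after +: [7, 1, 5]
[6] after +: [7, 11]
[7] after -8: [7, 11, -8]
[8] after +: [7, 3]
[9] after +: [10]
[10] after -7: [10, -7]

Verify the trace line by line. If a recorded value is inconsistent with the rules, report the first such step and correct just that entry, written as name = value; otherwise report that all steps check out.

step 6, top = 6

Step 1: push 7: top = 7 — agrees with the trace.
Step 2: push 1: top = 1 — no discrepancy.
Step 3: push 1: top = 1 — matches.
Step 4: push 4: top = 4 — in agreement.
Step 5: 1 + 4 = 5 — same as recorded.
Step 6: 1 + 5 = 6 — the trace disagrees here.
That makes step 6 the first incorrect line — top = 6 is what it should show.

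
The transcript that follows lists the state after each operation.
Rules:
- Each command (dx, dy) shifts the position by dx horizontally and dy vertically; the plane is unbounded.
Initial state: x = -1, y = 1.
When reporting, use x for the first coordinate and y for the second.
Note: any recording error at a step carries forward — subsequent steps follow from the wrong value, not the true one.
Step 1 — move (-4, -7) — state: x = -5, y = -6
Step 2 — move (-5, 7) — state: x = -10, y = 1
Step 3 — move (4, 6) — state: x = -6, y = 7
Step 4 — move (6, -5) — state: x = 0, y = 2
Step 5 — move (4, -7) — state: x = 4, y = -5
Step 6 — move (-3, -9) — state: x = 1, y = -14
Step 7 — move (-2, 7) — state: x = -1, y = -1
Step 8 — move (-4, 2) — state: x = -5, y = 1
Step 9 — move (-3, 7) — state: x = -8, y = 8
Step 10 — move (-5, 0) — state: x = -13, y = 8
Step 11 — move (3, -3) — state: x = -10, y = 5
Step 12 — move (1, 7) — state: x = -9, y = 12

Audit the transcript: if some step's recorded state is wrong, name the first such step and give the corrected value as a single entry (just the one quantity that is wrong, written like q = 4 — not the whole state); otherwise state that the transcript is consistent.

step 7, y = -7

step 1: x = -1 + (-4) = -5, y = 1 + (-7) = -6 -> matches
step 2: x = -5 + (-5) = -10, y = -6 + (7) = 1 -> in agreement
step 3: x = -10 + (4) = -6, y = 1 + (6) = 7 -> no discrepancy
step 4: x = -6 + (6) = 0, y = 7 + (-5) = 2 -> confirmed correct
step 5: x = 0 + (4) = 4, y = 2 + (-7) = -5 -> same as recorded
step 6: x = 4 + (-3) = 1, y = -5 + (-9) = -14 -> exactly as logged
step 7: x = 1 + (-2) = -1, y = -14 + (7) = -7 -> not what was recorded
That makes step 7 the first incorrect line — y = -7 is what it should show.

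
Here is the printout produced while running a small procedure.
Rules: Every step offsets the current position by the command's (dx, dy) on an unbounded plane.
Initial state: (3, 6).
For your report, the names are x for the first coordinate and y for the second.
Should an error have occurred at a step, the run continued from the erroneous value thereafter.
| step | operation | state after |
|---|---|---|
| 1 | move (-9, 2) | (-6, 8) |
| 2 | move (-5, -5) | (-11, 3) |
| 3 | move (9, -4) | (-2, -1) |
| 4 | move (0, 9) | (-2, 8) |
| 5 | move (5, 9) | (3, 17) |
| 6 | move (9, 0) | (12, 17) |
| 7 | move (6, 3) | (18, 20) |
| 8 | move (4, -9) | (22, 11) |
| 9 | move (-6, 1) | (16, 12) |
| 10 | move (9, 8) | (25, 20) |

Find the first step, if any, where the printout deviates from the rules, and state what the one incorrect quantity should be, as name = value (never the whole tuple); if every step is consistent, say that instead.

1. x = 3 + (-9) = -6, y = 6 + (2) = 8 (consistent with the printout)
2. x = -6 + (-5) = -11, y = 8 + (-5) = 3 (in agreement)
3. x = -11 + (9) = -2, y = 3 + (-4) = -1 (in agreement)
4. x = -2 + (0) = -2, y = -1 + (9) = 8 (checks out)
5. x = -2 + (5) = 3, y = 8 + (9) = 17 (no discrepancy)
6. x = 3 + (9) = 12, y = 17 + (0) = 17 (same as recorded)
7. x = 12 + (6) = 18, y = 17 + (3) = 20 (in agreement)
8. x = 18 + (4) = 22, y = 20 + (-9) = 11 (exactly as logged)
9. x = 22 + (-6) = 16, y = 11 + (1) = 12 (confirmed correct)
10. x = 16 + (9) = 25, y = 12 + (8) = 20 (consistent with the printout)
The whole run recomputes cleanly — no discrepancies.

no error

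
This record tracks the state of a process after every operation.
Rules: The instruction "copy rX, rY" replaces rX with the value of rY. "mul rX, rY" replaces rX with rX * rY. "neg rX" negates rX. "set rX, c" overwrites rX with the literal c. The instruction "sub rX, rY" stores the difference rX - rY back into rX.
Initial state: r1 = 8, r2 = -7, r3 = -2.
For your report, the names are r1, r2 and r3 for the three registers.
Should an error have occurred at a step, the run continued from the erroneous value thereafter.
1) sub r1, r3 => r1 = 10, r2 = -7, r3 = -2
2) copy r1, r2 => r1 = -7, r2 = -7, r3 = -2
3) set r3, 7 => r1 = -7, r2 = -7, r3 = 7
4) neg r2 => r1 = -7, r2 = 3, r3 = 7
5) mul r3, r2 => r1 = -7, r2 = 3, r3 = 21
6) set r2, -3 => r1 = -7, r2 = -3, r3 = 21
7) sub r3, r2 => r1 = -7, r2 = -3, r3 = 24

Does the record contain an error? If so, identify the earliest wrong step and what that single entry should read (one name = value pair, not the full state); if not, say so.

step 4, r2 = 7

Step 1: r1 = 8 - -2 = 10 — no discrepancy.
Step 2: r1 = -7 — same as recorded.
Step 3: r3 = 7 — exactly as logged.
Step 4: r2 = -(-7) = 7 — this is not what the record shows.
The audit stops at step 4: the recorded entry is wrong and should be r2 = 7.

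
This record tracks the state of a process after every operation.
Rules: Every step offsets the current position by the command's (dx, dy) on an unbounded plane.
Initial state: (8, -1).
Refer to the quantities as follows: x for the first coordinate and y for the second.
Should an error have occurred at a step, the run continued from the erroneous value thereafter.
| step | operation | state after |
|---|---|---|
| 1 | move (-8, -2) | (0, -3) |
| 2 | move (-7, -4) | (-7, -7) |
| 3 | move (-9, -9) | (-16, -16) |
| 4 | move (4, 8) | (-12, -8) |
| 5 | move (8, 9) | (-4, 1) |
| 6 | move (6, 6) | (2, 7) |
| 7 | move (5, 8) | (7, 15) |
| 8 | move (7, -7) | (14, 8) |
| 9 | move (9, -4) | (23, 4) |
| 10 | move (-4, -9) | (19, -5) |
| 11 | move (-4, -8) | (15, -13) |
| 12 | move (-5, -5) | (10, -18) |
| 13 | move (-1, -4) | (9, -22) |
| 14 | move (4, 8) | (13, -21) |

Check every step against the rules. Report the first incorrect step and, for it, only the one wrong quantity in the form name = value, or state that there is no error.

1. x = 8 + (-8) = 0, y = -1 + (-2) = -3 (confirmed correct)
2. x = 0 + (-7) = -7, y = -3 + (-4) = -7 (matches)
3. x = -7 + (-9) = -16, y = -7 + (-9) = -16 (checks out)
4. x = -16 + (4) = -12, y = -16 + (8) = -8 (checks out)
5. x = -12 + (8) = -4, y = -8 + (9) = 1 (in agreement)
6. x = -4 + (6) = 2, y = 1 + (6) = 7 (checks out)
7. x = 2 + (5) = 7, y = 7 + (8) = 15 (checks out)
8. x = 7 + (7) = 14, y = 15 + (-7) = 8 (exactly as logged)
9. x = 14 + (9) = 23, y = 8 + (-4) = 4 (verified)
10. x = 23 + (-4) = 19, y = 4 + (-9) = -5 (checks out)
11. x = 19 + (-4) = 15, y = -5 + (-8) = -13 (no discrepancy)
12. x = 15 + (-5) = 10, y = -13 + (-5) = -18 (agrees with the record)
13. x = 10 + (-1) = 9, y = -18 + (-4) = -22 (confirmed correct)
14. x = 9 + (4) = 13, y = -22 + (8) = -14 (first mismatch against the record)
The audit stops at step 14: the recorded entry is wrong and should be y = -14.

step 14, y = -14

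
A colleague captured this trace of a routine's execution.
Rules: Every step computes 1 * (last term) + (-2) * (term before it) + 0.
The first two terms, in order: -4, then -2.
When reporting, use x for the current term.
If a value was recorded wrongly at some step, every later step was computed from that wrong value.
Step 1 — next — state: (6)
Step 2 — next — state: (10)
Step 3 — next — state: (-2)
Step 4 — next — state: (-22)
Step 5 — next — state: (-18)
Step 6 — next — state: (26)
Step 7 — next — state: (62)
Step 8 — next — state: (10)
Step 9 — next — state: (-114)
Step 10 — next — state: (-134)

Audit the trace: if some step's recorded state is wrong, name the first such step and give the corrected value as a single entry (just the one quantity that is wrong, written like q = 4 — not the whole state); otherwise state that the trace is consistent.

no error

Recomputing the run from the initial state:
step 1: x = 6
step 2: x = 10
step 3: x = -2
step 4: x = -22
step 5: x = -18
step 6: x = 26
step 7: x = 62
step 8: x = 10
step 9: x = -114
step 10: x = -134
This matches the trace at every step.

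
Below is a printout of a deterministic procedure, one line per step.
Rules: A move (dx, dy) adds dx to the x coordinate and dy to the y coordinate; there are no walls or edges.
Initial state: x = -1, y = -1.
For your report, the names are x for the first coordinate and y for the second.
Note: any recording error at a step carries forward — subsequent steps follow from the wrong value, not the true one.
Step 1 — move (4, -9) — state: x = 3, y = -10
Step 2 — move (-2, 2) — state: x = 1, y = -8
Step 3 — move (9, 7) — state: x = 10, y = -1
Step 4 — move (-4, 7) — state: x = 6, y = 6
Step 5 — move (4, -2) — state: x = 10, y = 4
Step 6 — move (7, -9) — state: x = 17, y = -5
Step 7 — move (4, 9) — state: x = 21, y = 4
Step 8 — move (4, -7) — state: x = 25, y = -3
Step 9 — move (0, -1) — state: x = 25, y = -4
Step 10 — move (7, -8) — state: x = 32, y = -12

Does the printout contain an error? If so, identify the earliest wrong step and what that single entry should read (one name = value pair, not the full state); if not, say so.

Step 1: x = -1 + (4) = 3, y = -1 + (-9) = -10 — matches.
Step 2: x = 3 + (-2) = 1, y = -10 + (2) = -8 — in agreement.
Step 3: x = 1 + (9) = 10, y = -8 + (7) = -1 — in agreement.
Step 4: x = 10 + (-4) = 6, y = -1 + (7) = 6 — exactly as logged.
Step 5: x = 6 + (4) = 10, y = 6 + (-2) = 4 — same as recorded.
Step 6: x = 10 + (7) = 17, y = 4 + (-9) = -5 — matches.
Step 7: x = 17 + (4) = 21, y = -5 + (9) = 4 — verified.
Step 8: x = 21 + (4) = 25, y = 4 + (-7) = -3 — confirmed correct.
Step 9: x = 25 + (0) = 25, y = -3 + (-1) = -4 — matches.
Step 10: x = 25 + (7) = 32, y = -4 + (-8) = -12 — exactly as logged.
Each recorded entry agrees with the recomputation.

no error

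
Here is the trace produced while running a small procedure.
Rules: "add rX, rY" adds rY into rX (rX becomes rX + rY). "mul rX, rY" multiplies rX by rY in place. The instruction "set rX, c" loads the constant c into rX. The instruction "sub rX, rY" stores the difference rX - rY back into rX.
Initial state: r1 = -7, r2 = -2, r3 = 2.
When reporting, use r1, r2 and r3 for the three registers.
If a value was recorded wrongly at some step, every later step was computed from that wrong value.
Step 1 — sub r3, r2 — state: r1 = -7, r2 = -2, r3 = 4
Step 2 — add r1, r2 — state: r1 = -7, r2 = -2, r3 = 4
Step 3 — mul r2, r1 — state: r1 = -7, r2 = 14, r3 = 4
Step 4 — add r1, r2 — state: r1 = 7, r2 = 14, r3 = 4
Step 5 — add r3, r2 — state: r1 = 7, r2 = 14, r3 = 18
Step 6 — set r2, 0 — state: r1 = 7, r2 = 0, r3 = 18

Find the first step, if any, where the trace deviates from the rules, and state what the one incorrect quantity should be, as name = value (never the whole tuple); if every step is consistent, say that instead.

step 1: r3 = 2 - -2 = 4 -> matches
step 2: r1 = -7 + -2 = -9 -> the trace has a different value
First deviation found at step 2; the corrected entry is r1 = -9.

step 2, r1 = -9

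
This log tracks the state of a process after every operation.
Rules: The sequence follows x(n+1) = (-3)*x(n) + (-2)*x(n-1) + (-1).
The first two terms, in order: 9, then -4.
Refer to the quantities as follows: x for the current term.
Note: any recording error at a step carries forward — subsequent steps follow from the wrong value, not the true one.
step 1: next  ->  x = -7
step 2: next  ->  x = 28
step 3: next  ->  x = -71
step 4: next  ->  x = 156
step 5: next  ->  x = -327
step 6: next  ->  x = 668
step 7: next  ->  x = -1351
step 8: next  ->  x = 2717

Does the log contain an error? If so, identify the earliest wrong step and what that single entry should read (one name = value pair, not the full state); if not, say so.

step 8, x = 2716

Recomputing the run from the initial state:
step 1: x = -7
step 2: x = 28
step 3: x = -71
step 4: x = 156
step 5: x = -327
step 6: x = 668
step 7: x = -1351
step 8: x = 2716
The first disagreement with the log is at step 8, where the value should be x = 2716.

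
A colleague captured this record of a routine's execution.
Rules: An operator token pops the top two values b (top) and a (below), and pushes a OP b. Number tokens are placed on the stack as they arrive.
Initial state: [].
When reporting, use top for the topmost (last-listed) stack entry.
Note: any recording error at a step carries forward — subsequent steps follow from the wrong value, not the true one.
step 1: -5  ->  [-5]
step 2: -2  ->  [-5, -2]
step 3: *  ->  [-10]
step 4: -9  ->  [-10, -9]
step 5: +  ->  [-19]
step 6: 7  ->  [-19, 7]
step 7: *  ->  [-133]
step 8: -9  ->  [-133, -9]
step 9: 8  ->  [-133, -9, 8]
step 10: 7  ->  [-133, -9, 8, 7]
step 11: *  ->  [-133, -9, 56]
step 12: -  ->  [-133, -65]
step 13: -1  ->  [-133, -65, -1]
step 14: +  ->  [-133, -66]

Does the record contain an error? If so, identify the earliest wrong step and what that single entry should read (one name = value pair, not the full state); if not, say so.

Recomputing the run from the initial state:
step 1: [-5]
step 2: [-5, -2]
step 3: [10]
step 4: [10, -9]
step 5: [1]
step 6: [1, 7]
step 7: [7]
step 8: [7, -9]
step 9: [7, -9, 8]
step 10: [7, -9, 8, 7]
step 11: [7, -9, 56]
step 12: [7, -65]
step 13: [7, -65, -1]
step 14: [7, -66]
The first disagreement with the record is at step 3, where the value should be top = 10.

step 3, top = 10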